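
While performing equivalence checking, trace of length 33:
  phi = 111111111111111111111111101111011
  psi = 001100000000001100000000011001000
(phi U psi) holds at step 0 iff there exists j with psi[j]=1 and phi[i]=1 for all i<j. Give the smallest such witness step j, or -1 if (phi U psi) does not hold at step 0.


(phi U psi) at 0: need smallest j with psi[j]=1 and phi[i]=1 for all i in [0,j).
Scan from step 0:
  step 0: phi=1, psi=0 -> continue
  step 1: phi=1, psi=0 -> continue
  step 2: psi=1 and phi held for [0,2) -> witness found
Witness step = 2

2


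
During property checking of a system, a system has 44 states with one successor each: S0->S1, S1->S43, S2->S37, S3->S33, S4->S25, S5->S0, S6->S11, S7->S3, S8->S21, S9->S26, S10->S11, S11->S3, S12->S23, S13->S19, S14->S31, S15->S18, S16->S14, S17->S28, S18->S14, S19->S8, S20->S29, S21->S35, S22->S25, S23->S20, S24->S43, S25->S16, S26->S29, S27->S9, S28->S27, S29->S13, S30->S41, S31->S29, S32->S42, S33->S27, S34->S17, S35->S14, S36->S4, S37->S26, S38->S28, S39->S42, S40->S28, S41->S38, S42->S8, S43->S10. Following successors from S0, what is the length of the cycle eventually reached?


Trace from S0 until a state repeats:
  S0 -> S1 -> S43 -> S10 -> S11 -> S3 -> S33 -> S27 -> S9 -> S26 -> S29 -> S13 -> S19 -> S8 -> S21 -> S35 -> S14 -> S31 -> S29
S29 first seen at step 10, revisited at step 18.
Cycle length = 18 - 10 = 8

8


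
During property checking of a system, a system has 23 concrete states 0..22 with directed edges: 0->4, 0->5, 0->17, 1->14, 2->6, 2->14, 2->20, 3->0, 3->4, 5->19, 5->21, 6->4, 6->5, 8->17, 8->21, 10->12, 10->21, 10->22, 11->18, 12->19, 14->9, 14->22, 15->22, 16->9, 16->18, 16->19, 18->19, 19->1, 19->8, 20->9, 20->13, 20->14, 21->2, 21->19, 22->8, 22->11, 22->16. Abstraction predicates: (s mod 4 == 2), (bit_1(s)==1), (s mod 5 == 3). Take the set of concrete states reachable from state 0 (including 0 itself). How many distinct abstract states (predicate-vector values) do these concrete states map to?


BFS from 0:
Concrete reachable: {0, 1, 2, 4, 5, 6, 8, 9, 11, 13, 14, 16, 17, 18, 19, 20, 21, 22}
Abstract via predicates (s mod 4 == 2), (bit_1(s)==1), (s mod 5 == 3):
  (0,0,0) <- {0, 1, 4, 5, 9, 16, 17, 20, 21}
  (0,0,1) <- {8, 13}
  (0,1,0) <- {11, 19}
  (1,1,0) <- {2, 6, 14, 22}
  (1,1,1) <- {18}
Distinct abstract states = 5

5


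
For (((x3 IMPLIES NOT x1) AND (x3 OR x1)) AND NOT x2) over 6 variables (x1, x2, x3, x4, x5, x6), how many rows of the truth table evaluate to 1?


Formula: (((x3 IMPLIES NOT x1) AND (x3 OR x1)) AND NOT x2) over 6 vars (64 rows)
Evaluate each row (x1, x2, x3, x4, x5, x6 as bits, MSB first):
  row 0 [000000]: (((0 IMPLIES NOT 0) AND (0 OR 0)) AND NOT 0) -> 0
  row 1 [000001]: (((0 IMPLIES NOT 0) AND (0 OR 0)) AND NOT 0) -> 0
  row 2 [000010]: (((0 IMPLIES NOT 0) AND (0 OR 0)) AND NOT 0) -> 0
  row 3 [000011]: (((0 IMPLIES NOT 0) AND (0 OR 0)) AND NOT 0) -> 0
  row 4 [000100]: (((0 IMPLIES NOT 0) AND (0 OR 0)) AND NOT 0) -> 0
  (every remaining row is evaluated the same way; all 64 results are listed next)
Full result column, 8 rows per line (x1,x2,x3 fixed per line; x4,x5,x6 runs 000..111 left to right):
  rows 0-7 [x1,x2,x3=000]: 00000000  (ones: 0)
  rows 8-15 [x1,x2,x3=001]: 11111111  (ones: 8)
  rows 16-23 [x1,x2,x3=010]: 00000000  (ones: 0)
  rows 24-31 [x1,x2,x3=011]: 00000000  (ones: 0)
  rows 32-39 [x1,x2,x3=100]: 11111111  (ones: 8)
  rows 40-47 [x1,x2,x3=101]: 00000000  (ones: 0)
  rows 48-55 [x1,x2,x3=110]: 00000000  (ones: 0)
  rows 56-63 [x1,x2,x3=111]: 00000000  (ones: 0)
Count of 1-rows = 0+8+0+0+8+0+0+0 = 16

16


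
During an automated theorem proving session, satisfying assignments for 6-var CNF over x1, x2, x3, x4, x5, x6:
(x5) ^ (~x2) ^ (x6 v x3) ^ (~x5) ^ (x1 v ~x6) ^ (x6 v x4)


CNF with 6 clauses over 6 vars (64 assignments).
An assignment satisfies CNF iff every clause has >=1 true literal.
Check each row (bits = x1,x2,x3,x4,x5,x6; clause T/F shown):
  row 0 [000000]: clauses=FTFTTF -> 0
  row 1 [000001]: clauses=FTTTFT -> 0
  row 2 [000010]: clauses=TTFFTF -> 0
  row 3 [000011]: clauses=TTTFFT -> 0
  row 4 [000100]: clauses=FTFTTT -> 0
  (every remaining row is evaluated the same way; all 64 results are listed next)
Full result column, 8 rows per line (x1,x2,x3 fixed per line; x4,x5,x6 runs 000..111 left to right):
  rows 0-7 [x1,x2,x3=000]: 00000000  (ones: 0)
  rows 8-15 [x1,x2,x3=001]: 00000000  (ones: 0)
  rows 16-23 [x1,x2,x3=010]: 00000000  (ones: 0)
  rows 24-31 [x1,x2,x3=011]: 00000000  (ones: 0)
  rows 32-39 [x1,x2,x3=100]: 00000000  (ones: 0)
  rows 40-47 [x1,x2,x3=101]: 00000000  (ones: 0)
  rows 48-55 [x1,x2,x3=110]: 00000000  (ones: 0)
  rows 56-63 [x1,x2,x3=111]: 00000000  (ones: 0)
Satisfying assignments = 0+0+0+0+0+0+0+0 = 0

0


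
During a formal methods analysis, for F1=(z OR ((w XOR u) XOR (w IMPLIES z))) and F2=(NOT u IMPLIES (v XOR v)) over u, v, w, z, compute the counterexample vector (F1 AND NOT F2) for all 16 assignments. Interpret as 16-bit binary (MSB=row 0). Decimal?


F1 = (z OR ((w XOR u) XOR (w IMPLIES z)))
F2 = (NOT u IMPLIES (v XOR v))
Counterexample to F1=>F2 is where F1=1 and F2=0.
Evaluate each row (bits = u,v,w,z, MSB first):
  row 0 [0000]: F1=1 F2=0 -> F1&~F2 -> 1
  row 1 [0001]: F1=1 F2=0 -> F1&~F2 -> 1
  row 2 [0010]: F1=1 F2=0 -> F1&~F2 -> 1
  row 3 [0011]: F1=1 F2=0 -> F1&~F2 -> 1
  row 4 [0100]: F1=1 F2=0 -> F1&~F2 -> 1
  row 5 [0101]: F1=1 F2=0 -> F1&~F2 -> 1
  row 6 [0110]: F1=1 F2=0 -> F1&~F2 -> 1
  row 7 [0111]: F1=1 F2=0 -> F1&~F2 -> 1
  row 8 [1000]: F1=0 F2=1 -> F1&~F2 -> 0
  row 9 [1001]: F1=1 F2=1 -> F1&~F2 -> 0
  row 10 [1010]: F1=0 F2=1 -> F1&~F2 -> 0
  row 11 [1011]: F1=1 F2=1 -> F1&~F2 -> 0
  row 12 [1100]: F1=0 F2=1 -> F1&~F2 -> 0
  row 13 [1101]: F1=1 F2=1 -> F1&~F2 -> 0
  row 14 [1110]: F1=0 F2=1 -> F1&~F2 -> 0
  row 15 [1111]: F1=1 F2=1 -> F1&~F2 -> 0
Full result column, 4 rows per line (u,v fixed per line; w,z runs 00..11 left to right):
  rows 0-3 [u,v=00]: 1111  = hex F
  rows 4-7 [u,v=01]: 1111  = hex F
  rows 8-11 [u,v=10]: 0000  = hex 0
  rows 12-15 [u,v=11]: 0000  = hex 0
Counterexample vector (row 0 .. row 15) = 1111111100000000
Output column grouped in 4s = 1111 1111 0000 0000 = 0xFF00
Convert to decimal digit by digit (value = value*16 + digit):
  F -> 15
  15*16 + 15 (F) = 255
  255*16 + 0 = 4080
  4080*16 + 0 = 65280
Decimal = 65280

65280


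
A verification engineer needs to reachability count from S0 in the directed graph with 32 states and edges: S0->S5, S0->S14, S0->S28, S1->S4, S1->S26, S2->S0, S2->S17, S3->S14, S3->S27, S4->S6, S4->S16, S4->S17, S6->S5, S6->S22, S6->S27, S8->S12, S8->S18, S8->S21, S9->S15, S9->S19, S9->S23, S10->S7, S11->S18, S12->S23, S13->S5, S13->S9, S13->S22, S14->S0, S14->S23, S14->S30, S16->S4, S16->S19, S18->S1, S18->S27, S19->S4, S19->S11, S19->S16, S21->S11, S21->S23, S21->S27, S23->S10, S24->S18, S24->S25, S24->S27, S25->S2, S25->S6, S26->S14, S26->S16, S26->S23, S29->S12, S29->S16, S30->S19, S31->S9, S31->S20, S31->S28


BFS from S0:
  layer 0: {S0}
  layer 1: {S5, S14, S28}
  layer 2: {S23, S30}
  layer 3: {S10, S19}
  layer 4: {S4, S7, S11, S16}
  layer 5: {S6, S17, S18}
  layer 6: {S1, S22, S27}
  layer 7: {S26}
Reachable set: {S0, S1, S4, S5, S6, S7, S10, S11, S14, S16, S17, S18, S19, S22, S23, S26, S27, S28, S30}
Count = 19

19


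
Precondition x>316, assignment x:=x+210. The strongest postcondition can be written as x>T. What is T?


Formula: sp(P, x:=E) = exists old_x. (x = E[old_x/x]) AND P[old_x/x] (old_x is the value of x before the assignment; eliminate old_x by solving x = E[old_x/x] for old_x)
Step 1: Precondition P: x>316, i.e. old_x > 316
Step 2: Assignment gives x = old_x + 210, so old_x = x - 210
Step 3: Substitute into P: x - 210 > 316
Step 4: Simplify: x > 316+210 = 526

526


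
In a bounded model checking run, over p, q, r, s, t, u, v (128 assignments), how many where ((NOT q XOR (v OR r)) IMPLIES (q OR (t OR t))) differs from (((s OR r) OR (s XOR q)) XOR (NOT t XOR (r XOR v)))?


F1 = ((NOT q XOR (v OR r)) IMPLIES (q OR (t OR t)))
F2 = (((s OR r) OR (s XOR q)) XOR (NOT t XOR (r XOR v)))
Evaluate both on each of 128 rows (bits = p,q,r,s,t,u,v):
  row 0 [0000000]: F1=0 F2=1 (differ) -> 1
  row 1 [0000001]: F1=1 F2=0 (differ) -> 1
  row 2 [0000010]: F1=0 F2=1 (differ) -> 1
  row 3 [0000011]: F1=1 F2=0 (differ) -> 1
  row 4 [0000100]: F1=1 F2=0 (differ) -> 1
  (every remaining row is evaluated the same way; all 128 results are listed next)
Full result column, 8 rows per line (p,q,r,s fixed per line; t,u,v runs 000..111 left to right):
  rows 0-7 [p,q,r,s=0000]: 11111010  (ones: 6)
  rows 8-15 [p,q,r,s=0001]: 00000101  (ones: 2)
  rows 16-23 [p,q,r,s=0010]: 01011010  (ones: 4)
  rows 24-31 [p,q,r,s=0011]: 01011010  (ones: 4)
  rows 32-39 [p,q,r,s=0100]: 10100101  (ones: 4)
  rows 40-47 [p,q,r,s=0101]: 10100101  (ones: 4)
  rows 48-55 [p,q,r,s=0110]: 01011010  (ones: 4)
  rows 56-63 [p,q,r,s=0111]: 01011010  (ones: 4)
  rows 64-71 [p,q,r,s=1000]: 11111010  (ones: 6)
  rows 72-79 [p,q,r,s=1001]: 00000101  (ones: 2)
  rows 80-87 [p,q,r,s=1010]: 01011010  (ones: 4)
  rows 88-95 [p,q,r,s=1011]: 01011010  (ones: 4)
  rows 96-103 [p,q,r,s=1100]: 10100101  (ones: 4)
  rows 104-111 [p,q,r,s=1101]: 10100101  (ones: 4)
  rows 112-119 [p,q,r,s=1110]: 01011010  (ones: 4)
  rows 120-127 [p,q,r,s=1111]: 01011010  (ones: 4)
Disagreements = 6+2+4+4+4+4+4+4+6+2+4+4+4+4+4+4 = 64

64


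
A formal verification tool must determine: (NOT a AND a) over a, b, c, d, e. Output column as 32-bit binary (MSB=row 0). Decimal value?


Formula: (NOT a AND a) over a, b, c, d, e (32 rows)
Evaluate each row (bits = a,b,c,d,e, MSB first):
  row 0 [00000]: (NOT 0 AND 0) -> 0
  row 1 [00001]: (NOT 0 AND 0) -> 0
  row 2 [00010]: (NOT 0 AND 0) -> 0
  row 3 [00011]: (NOT 0 AND 0) -> 0
  row 4 [00100]: (NOT 0 AND 0) -> 0
  row 5 [00101]: (NOT 0 AND 0) -> 0
  row 6 [00110]: (NOT 0 AND 0) -> 0
  row 7 [00111]: (NOT 0 AND 0) -> 0
  row 8 [01000]: (NOT 0 AND 0) -> 0
  row 9 [01001]: (NOT 0 AND 0) -> 0
  row 10 [01010]: (NOT 0 AND 0) -> 0
  row 11 [01011]: (NOT 0 AND 0) -> 0
  row 12 [01100]: (NOT 0 AND 0) -> 0
  row 13 [01101]: (NOT 0 AND 0) -> 0
  row 14 [01110]: (NOT 0 AND 0) -> 0
  row 15 [01111]: (NOT 0 AND 0) -> 0
  row 16 [10000]: (NOT 1 AND 1) -> 0
  row 17 [10001]: (NOT 1 AND 1) -> 0
  row 18 [10010]: (NOT 1 AND 1) -> 0
  row 19 [10011]: (NOT 1 AND 1) -> 0
  row 20 [10100]: (NOT 1 AND 1) -> 0
  row 21 [10101]: (NOT 1 AND 1) -> 0
  row 22 [10110]: (NOT 1 AND 1) -> 0
  row 23 [10111]: (NOT 1 AND 1) -> 0
  row 24 [11000]: (NOT 1 AND 1) -> 0
  row 25 [11001]: (NOT 1 AND 1) -> 0
  row 26 [11010]: (NOT 1 AND 1) -> 0
  row 27 [11011]: (NOT 1 AND 1) -> 0
  row 28 [11100]: (NOT 1 AND 1) -> 0
  row 29 [11101]: (NOT 1 AND 1) -> 0
  row 30 [11110]: (NOT 1 AND 1) -> 0
  row 31 [11111]: (NOT 1 AND 1) -> 0
Full result column, 4 rows per line (a,b,c fixed per line; d,e runs 00..11 left to right):
  rows 0-3 [a,b,c=000]: 0000  = hex 0
  rows 4-7 [a,b,c=001]: 0000  = hex 0
  rows 8-11 [a,b,c=010]: 0000  = hex 0
  rows 12-15 [a,b,c=011]: 0000  = hex 0
  rows 16-19 [a,b,c=100]: 0000  = hex 0
  rows 20-23 [a,b,c=101]: 0000  = hex 0
  rows 24-27 [a,b,c=110]: 0000  = hex 0
  rows 28-31 [a,b,c=111]: 0000  = hex 0
Output column (row 0 .. row 31) = 00000000000000000000000000000000
Output column grouped in 4s = 0000 0000 0000 0000 0000 0000 0000 0000 = 0x00000000
Convert to decimal digit by digit (value = value*16 + digit):
  0 -> 0
  0*16 + 0 = 0
  0*16 + 0 = 0
  0*16 + 0 = 0
  0*16 + 0 = 0
  0*16 + 0 = 0
  0*16 + 0 = 0
  0*16 + 0 = 0
Decimal = 0

0


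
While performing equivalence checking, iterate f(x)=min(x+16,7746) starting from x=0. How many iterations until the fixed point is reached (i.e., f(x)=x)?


Step 1: x=0, cap=7746, increment=16
Step 2: x grows by 16 each step until capped at 7746; fixed point is x=7746
Step 3: iterations = ceil(7746/16) = 485

485


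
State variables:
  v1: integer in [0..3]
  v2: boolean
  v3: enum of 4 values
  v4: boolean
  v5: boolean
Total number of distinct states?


State space = product of domain sizes of all variables.
Domain sizes:
  v1 (integer in [0..3]): 4
  v2 (boolean): 2
  v3 (enum of 4 values): 4
  v4 (boolean): 2
  v5 (boolean): 2
Product = 4 * 2 * 4 * 2 * 2 = 128

128


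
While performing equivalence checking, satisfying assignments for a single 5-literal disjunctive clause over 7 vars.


Step 1: Total=2^7=128
Step 2: Unsat when all 5 false: 2^2=4
Step 3: Sat=128-4=124

124


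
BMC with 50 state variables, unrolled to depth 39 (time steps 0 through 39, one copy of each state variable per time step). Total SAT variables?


BMC unrolls to depth k, creating one copy of each state var for steps 0..k.
Step count = 39 + 1 = 40 (steps 0 through 39)
Vars per step = 50
Total = 50 * 40 = 2000

2000


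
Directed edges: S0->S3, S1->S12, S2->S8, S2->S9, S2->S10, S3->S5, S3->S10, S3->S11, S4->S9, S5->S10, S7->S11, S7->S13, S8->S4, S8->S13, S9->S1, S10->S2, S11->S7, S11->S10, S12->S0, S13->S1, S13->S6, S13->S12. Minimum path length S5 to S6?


BFS layer-by-layer from S5:
  dist 0: {S5}
  dist 1: {S10}
  dist 2: {S2}
  dist 3: {S8, S9}
  dist 4: {S1, S4, S13}
  dist 5: {S6, S12}
  -> S6 reached at distance 5
Shortest path length = 5

5


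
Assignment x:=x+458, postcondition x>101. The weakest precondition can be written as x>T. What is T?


Formula: wp(x:=E, P) = P[E/x] (substitute E for x in postcondition)
Step 1: Postcondition: x>101
Step 2: Substitute x+458 for x: x+458>101
Step 3: Solve for x: x > 101-458 = -357

-357


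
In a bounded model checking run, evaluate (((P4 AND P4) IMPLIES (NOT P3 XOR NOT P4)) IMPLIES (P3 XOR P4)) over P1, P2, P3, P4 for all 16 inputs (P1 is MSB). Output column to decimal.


Formula: (((P4 AND P4) IMPLIES (NOT P3 XOR NOT P4)) IMPLIES (P3 XOR P4)) over P1, P2, P3, P4 (16 rows)
Evaluate each row (bits = P1,P2,P3,P4, MSB first):
  row 0 [0000]: (((0 AND 0) IMPLIES (NOT 0 XOR NOT 0)) IMPLIES (0 XOR 0)) -> 0
  row 1 [0001]: (((1 AND 1) IMPLIES (NOT 0 XOR NOT 1)) IMPLIES (0 XOR 1)) -> 1
  row 2 [0010]: (((0 AND 0) IMPLIES (NOT 1 XOR NOT 0)) IMPLIES (1 XOR 0)) -> 1
  row 3 [0011]: (((1 AND 1) IMPLIES (NOT 1 XOR NOT 1)) IMPLIES (1 XOR 1)) -> 1
  row 4 [0100]: (((0 AND 0) IMPLIES (NOT 0 XOR NOT 0)) IMPLIES (0 XOR 0)) -> 0
  row 5 [0101]: (((1 AND 1) IMPLIES (NOT 0 XOR NOT 1)) IMPLIES (0 XOR 1)) -> 1
  row 6 [0110]: (((0 AND 0) IMPLIES (NOT 1 XOR NOT 0)) IMPLIES (1 XOR 0)) -> 1
  row 7 [0111]: (((1 AND 1) IMPLIES (NOT 1 XOR NOT 1)) IMPLIES (1 XOR 1)) -> 1
  row 8 [1000]: (((0 AND 0) IMPLIES (NOT 0 XOR NOT 0)) IMPLIES (0 XOR 0)) -> 0
  row 9 [1001]: (((1 AND 1) IMPLIES (NOT 0 XOR NOT 1)) IMPLIES (0 XOR 1)) -> 1
  row 10 [1010]: (((0 AND 0) IMPLIES (NOT 1 XOR NOT 0)) IMPLIES (1 XOR 0)) -> 1
  row 11 [1011]: (((1 AND 1) IMPLIES (NOT 1 XOR NOT 1)) IMPLIES (1 XOR 1)) -> 1
  row 12 [1100]: (((0 AND 0) IMPLIES (NOT 0 XOR NOT 0)) IMPLIES (0 XOR 0)) -> 0
  row 13 [1101]: (((1 AND 1) IMPLIES (NOT 0 XOR NOT 1)) IMPLIES (0 XOR 1)) -> 1
  row 14 [1110]: (((0 AND 0) IMPLIES (NOT 1 XOR NOT 0)) IMPLIES (1 XOR 0)) -> 1
  row 15 [1111]: (((1 AND 1) IMPLIES (NOT 1 XOR NOT 1)) IMPLIES (1 XOR 1)) -> 1
Full result column, 4 rows per line (P1,P2 fixed per line; P3,P4 runs 00..11 left to right):
  rows 0-3 [P1,P2=00]: 0111  = hex 7
  rows 4-7 [P1,P2=01]: 0111  = hex 7
  rows 8-11 [P1,P2=10]: 0111  = hex 7
  rows 12-15 [P1,P2=11]: 0111  = hex 7
Output column (row 0 .. row 15) = 0111011101110111
Output column grouped in 4s = 0111 0111 0111 0111 = 0x7777
Convert to decimal digit by digit (value = value*16 + digit):
  7 -> 7
  7*16 + 7 = 119
  119*16 + 7 = 1911
  1911*16 + 7 = 30583
Decimal = 30583

30583


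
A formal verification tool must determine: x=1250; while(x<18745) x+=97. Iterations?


Step 1: x goes from 1250 toward 18745 by 97; the body runs while x<18745, so iterations = ceil((bound-start)/step)
Step 2: Distance=17495
Step 3: ceil(17495/97)=181

181


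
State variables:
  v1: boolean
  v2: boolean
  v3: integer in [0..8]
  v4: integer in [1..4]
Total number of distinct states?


State space = product of domain sizes of all variables.
Domain sizes:
  v1 (boolean): 2
  v2 (boolean): 2
  v3 (integer in [0..8]): 9
  v4 (integer in [1..4]): 4
Product = 2 * 2 * 9 * 4 = 144

144


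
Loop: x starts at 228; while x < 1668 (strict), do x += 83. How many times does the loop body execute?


Step 1: x goes from 228 toward 1668 by 83; the body runs while x<1668, so iterations = ceil((bound-start)/step)
Step 2: Distance=1440
Step 3: ceil(1440/83)=18

18


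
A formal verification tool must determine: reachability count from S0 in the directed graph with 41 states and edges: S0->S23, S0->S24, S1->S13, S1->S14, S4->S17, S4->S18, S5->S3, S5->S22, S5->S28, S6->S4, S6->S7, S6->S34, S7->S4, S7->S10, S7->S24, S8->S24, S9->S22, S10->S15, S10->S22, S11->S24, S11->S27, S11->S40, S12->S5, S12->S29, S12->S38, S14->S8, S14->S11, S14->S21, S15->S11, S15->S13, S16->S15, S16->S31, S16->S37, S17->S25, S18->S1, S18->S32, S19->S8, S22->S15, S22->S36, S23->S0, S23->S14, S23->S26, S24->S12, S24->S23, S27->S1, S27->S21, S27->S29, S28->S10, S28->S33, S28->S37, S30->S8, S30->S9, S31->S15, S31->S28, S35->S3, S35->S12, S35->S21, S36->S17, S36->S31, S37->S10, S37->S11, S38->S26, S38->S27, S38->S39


BFS from S0:
  layer 0: {S0}
  layer 1: {S23, S24}
  layer 2: {S12, S14, S26}
  layer 3: {S5, S8, S11, S21, S29, S38}
  layer 4: {S3, S22, S27, S28, S39, S40}
  layer 5: {S1, S10, S15, S33, S36, S37}
  layer 6: {S13, S17, S31}
  layer 7: {S25}
Reachable set: {S0, S1, S3, S5, S8, S10, S11, S12, S13, S14, S15, S17, S21, S22, S23, S24, S25, S26, S27, S28, S29, S31, S33, S36, S37, S38, S39, S40}
Count = 28

28


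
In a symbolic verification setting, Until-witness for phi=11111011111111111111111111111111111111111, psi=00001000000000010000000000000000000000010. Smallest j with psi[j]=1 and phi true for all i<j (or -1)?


(phi U psi) at 0: need smallest j with psi[j]=1 and phi[i]=1 for all i in [0,j).
Scan from step 0:
  step 0: phi=1, psi=0 -> continue
  step 1: phi=1, psi=0 -> continue
  step 2: phi=1, psi=0 -> continue
  step 3: phi=1, psi=0 -> continue
  step 4: psi=1 and phi held for [0,4) -> witness found
Witness step = 4

4


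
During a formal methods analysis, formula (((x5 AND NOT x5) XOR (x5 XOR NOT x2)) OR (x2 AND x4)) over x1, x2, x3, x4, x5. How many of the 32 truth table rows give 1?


Formula: (((x5 AND NOT x5) XOR (x5 XOR NOT x2)) OR (x2 AND x4)) over 5 vars (32 rows)
Evaluate each row (x1, x2, x3, x4, x5 as bits, MSB first):
  row 0 [00000]: (((0 AND NOT 0) XOR (0 XOR NOT 0)) OR (0 AND 0)) -> 1
  row 1 [00001]: (((1 AND NOT 1) XOR (1 XOR NOT 0)) OR (0 AND 0)) -> 0
  row 2 [00010]: (((0 AND NOT 0) XOR (0 XOR NOT 0)) OR (0 AND 1)) -> 1
  row 3 [00011]: (((1 AND NOT 1) XOR (1 XOR NOT 0)) OR (0 AND 1)) -> 0
  row 4 [00100]: (((0 AND NOT 0) XOR (0 XOR NOT 0)) OR (0 AND 0)) -> 1
  row 5 [00101]: (((1 AND NOT 1) XOR (1 XOR NOT 0)) OR (0 AND 0)) -> 0
  row 6 [00110]: (((0 AND NOT 0) XOR (0 XOR NOT 0)) OR (0 AND 1)) -> 1
  row 7 [00111]: (((1 AND NOT 1) XOR (1 XOR NOT 0)) OR (0 AND 1)) -> 0
  row 8 [01000]: (((0 AND NOT 0) XOR (0 XOR NOT 1)) OR (1 AND 0)) -> 0
  row 9 [01001]: (((1 AND NOT 1) XOR (1 XOR NOT 1)) OR (1 AND 0)) -> 1
  row 10 [01010]: (((0 AND NOT 0) XOR (0 XOR NOT 1)) OR (1 AND 1)) -> 1
  row 11 [01011]: (((1 AND NOT 1) XOR (1 XOR NOT 1)) OR (1 AND 1)) -> 1
  row 12 [01100]: (((0 AND NOT 0) XOR (0 XOR NOT 1)) OR (1 AND 0)) -> 0
  row 13 [01101]: (((1 AND NOT 1) XOR (1 XOR NOT 1)) OR (1 AND 0)) -> 1
  row 14 [01110]: (((0 AND NOT 0) XOR (0 XOR NOT 1)) OR (1 AND 1)) -> 1
  row 15 [01111]: (((1 AND NOT 1) XOR (1 XOR NOT 1)) OR (1 AND 1)) -> 1
  row 16 [10000]: (((0 AND NOT 0) XOR (0 XOR NOT 0)) OR (0 AND 0)) -> 1
  row 17 [10001]: (((1 AND NOT 1) XOR (1 XOR NOT 0)) OR (0 AND 0)) -> 0
  row 18 [10010]: (((0 AND NOT 0) XOR (0 XOR NOT 0)) OR (0 AND 1)) -> 1
  row 19 [10011]: (((1 AND NOT 1) XOR (1 XOR NOT 0)) OR (0 AND 1)) -> 0
  row 20 [10100]: (((0 AND NOT 0) XOR (0 XOR NOT 0)) OR (0 AND 0)) -> 1
  row 21 [10101]: (((1 AND NOT 1) XOR (1 XOR NOT 0)) OR (0 AND 0)) -> 0
  row 22 [10110]: (((0 AND NOT 0) XOR (0 XOR NOT 0)) OR (0 AND 1)) -> 1
  row 23 [10111]: (((1 AND NOT 1) XOR (1 XOR NOT 0)) OR (0 AND 1)) -> 0
  row 24 [11000]: (((0 AND NOT 0) XOR (0 XOR NOT 1)) OR (1 AND 0)) -> 0
  row 25 [11001]: (((1 AND NOT 1) XOR (1 XOR NOT 1)) OR (1 AND 0)) -> 1
  row 26 [11010]: (((0 AND NOT 0) XOR (0 XOR NOT 1)) OR (1 AND 1)) -> 1
  row 27 [11011]: (((1 AND NOT 1) XOR (1 XOR NOT 1)) OR (1 AND 1)) -> 1
  row 28 [11100]: (((0 AND NOT 0) XOR (0 XOR NOT 1)) OR (1 AND 0)) -> 0
  row 29 [11101]: (((1 AND NOT 1) XOR (1 XOR NOT 1)) OR (1 AND 0)) -> 1
  row 30 [11110]: (((0 AND NOT 0) XOR (0 XOR NOT 1)) OR (1 AND 1)) -> 1
  row 31 [11111]: (((1 AND NOT 1) XOR (1 XOR NOT 1)) OR (1 AND 1)) -> 1
Full result column, 8 rows per line (x1,x2 fixed per line; x3,x4,x5 runs 000..111 left to right):
  rows 0-7 [x1,x2=00]: 10101010  (ones: 4)
  rows 8-15 [x1,x2=01]: 01110111  (ones: 6)
  rows 16-23 [x1,x2=10]: 10101010  (ones: 4)
  rows 24-31 [x1,x2=11]: 01110111  (ones: 6)
Count of 1-rows = 4+6+4+6 = 20

20


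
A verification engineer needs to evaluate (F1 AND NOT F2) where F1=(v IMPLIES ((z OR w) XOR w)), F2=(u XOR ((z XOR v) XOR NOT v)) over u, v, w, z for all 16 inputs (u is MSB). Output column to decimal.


F1 = (v IMPLIES ((z OR w) XOR w))
F2 = (u XOR ((z XOR v) XOR NOT v))
Counterexample to F1=>F2 is where F1=1 and F2=0.
Evaluate each row (bits = u,v,w,z, MSB first):
  row 0 [0000]: F1=1 F2=1 -> F1&~F2 -> 0
  row 1 [0001]: F1=1 F2=0 -> F1&~F2 -> 1
  row 2 [0010]: F1=1 F2=1 -> F1&~F2 -> 0
  row 3 [0011]: F1=1 F2=0 -> F1&~F2 -> 1
  row 4 [0100]: F1=0 F2=1 -> F1&~F2 -> 0
  row 5 [0101]: F1=1 F2=0 -> F1&~F2 -> 1
  row 6 [0110]: F1=0 F2=1 -> F1&~F2 -> 0
  row 7 [0111]: F1=0 F2=0 -> F1&~F2 -> 0
  row 8 [1000]: F1=1 F2=0 -> F1&~F2 -> 1
  row 9 [1001]: F1=1 F2=1 -> F1&~F2 -> 0
  row 10 [1010]: F1=1 F2=0 -> F1&~F2 -> 1
  row 11 [1011]: F1=1 F2=1 -> F1&~F2 -> 0
  row 12 [1100]: F1=0 F2=0 -> F1&~F2 -> 0
  row 13 [1101]: F1=1 F2=1 -> F1&~F2 -> 0
  row 14 [1110]: F1=0 F2=0 -> F1&~F2 -> 0
  row 15 [1111]: F1=0 F2=1 -> F1&~F2 -> 0
Full result column, 4 rows per line (u,v fixed per line; w,z runs 00..11 left to right):
  rows 0-3 [u,v=00]: 0101  = hex 5
  rows 4-7 [u,v=01]: 0100  = hex 4
  rows 8-11 [u,v=10]: 1010  = hex A
  rows 12-15 [u,v=11]: 0000  = hex 0
Counterexample vector (row 0 .. row 15) = 0101010010100000
Output column grouped in 4s = 0101 0100 1010 0000 = 0x54A0
Convert to decimal digit by digit (value = value*16 + digit):
  5 -> 5
  5*16 + 4 = 84
  84*16 + 10 (A) = 1354
  1354*16 + 0 = 21664
Decimal = 21664

21664


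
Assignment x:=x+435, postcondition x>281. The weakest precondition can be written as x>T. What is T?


Formula: wp(x:=E, P) = P[E/x] (substitute E for x in postcondition)
Step 1: Postcondition: x>281
Step 2: Substitute x+435 for x: x+435>281
Step 3: Solve for x: x > 281-435 = -154

-154


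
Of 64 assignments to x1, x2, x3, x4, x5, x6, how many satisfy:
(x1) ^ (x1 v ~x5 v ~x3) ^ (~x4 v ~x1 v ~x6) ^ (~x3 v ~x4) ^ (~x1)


CNF with 5 clauses over 6 vars (64 assignments).
An assignment satisfies CNF iff every clause has >=1 true literal.
Check each row (bits = x1,x2,x3,x4,x5,x6; clause T/F shown):
  row 0 [000000]: clauses=FTTTT -> 0
  row 1 [000001]: clauses=FTTTT -> 0
  row 2 [000010]: clauses=FTTTT -> 0
  row 3 [000011]: clauses=FTTTT -> 0
  row 4 [000100]: clauses=FTTTT -> 0
  (every remaining row is evaluated the same way; all 64 results are listed next)
Full result column, 8 rows per line (x1,x2,x3 fixed per line; x4,x5,x6 runs 000..111 left to right):
  rows 0-7 [x1,x2,x3=000]: 00000000  (ones: 0)
  rows 8-15 [x1,x2,x3=001]: 00000000  (ones: 0)
  rows 16-23 [x1,x2,x3=010]: 00000000  (ones: 0)
  rows 24-31 [x1,x2,x3=011]: 00000000  (ones: 0)
  rows 32-39 [x1,x2,x3=100]: 00000000  (ones: 0)
  rows 40-47 [x1,x2,x3=101]: 00000000  (ones: 0)
  rows 48-55 [x1,x2,x3=110]: 00000000  (ones: 0)
  rows 56-63 [x1,x2,x3=111]: 00000000  (ones: 0)
Satisfying assignments = 0+0+0+0+0+0+0+0 = 0

0


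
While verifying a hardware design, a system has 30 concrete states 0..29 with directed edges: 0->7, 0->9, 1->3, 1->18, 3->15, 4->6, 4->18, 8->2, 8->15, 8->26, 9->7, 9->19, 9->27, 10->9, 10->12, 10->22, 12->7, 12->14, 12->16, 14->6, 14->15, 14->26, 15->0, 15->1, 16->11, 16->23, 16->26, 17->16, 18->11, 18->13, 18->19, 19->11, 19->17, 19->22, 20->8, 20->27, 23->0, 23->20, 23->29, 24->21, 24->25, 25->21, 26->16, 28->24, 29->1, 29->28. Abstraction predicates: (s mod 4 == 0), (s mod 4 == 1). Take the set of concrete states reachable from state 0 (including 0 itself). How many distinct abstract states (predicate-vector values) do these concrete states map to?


BFS from 0:
Concrete reachable: {0, 1, 2, 3, 7, 8, 9, 11, 13, 15, 16, 17, 18, 19, 20, 21, 22, 23, 24, 25, 26, 27, 28, 29}
Abstract via predicates (s mod 4 == 0), (s mod 4 == 1):
  (0,0) <- {2, 3, 7, 11, 15, 18, 19, 22, 23, 26, 27}
  (0,1) <- {1, 9, 13, 17, 21, 25, 29}
  (1,0) <- {0, 8, 16, 20, 24, 28}
Distinct abstract states = 3

3


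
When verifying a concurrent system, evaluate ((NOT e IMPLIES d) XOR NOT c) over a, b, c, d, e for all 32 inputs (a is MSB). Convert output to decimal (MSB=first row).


Formula: ((NOT e IMPLIES d) XOR NOT c) over a, b, c, d, e (32 rows)
Evaluate each row (bits = a,b,c,d,e, MSB first):
  row 0 [00000]: ((NOT 0 IMPLIES 0) XOR NOT 0) -> 1
  row 1 [00001]: ((NOT 1 IMPLIES 0) XOR NOT 0) -> 0
  row 2 [00010]: ((NOT 0 IMPLIES 1) XOR NOT 0) -> 0
  row 3 [00011]: ((NOT 1 IMPLIES 1) XOR NOT 0) -> 0
  row 4 [00100]: ((NOT 0 IMPLIES 0) XOR NOT 1) -> 0
  row 5 [00101]: ((NOT 1 IMPLIES 0) XOR NOT 1) -> 1
  row 6 [00110]: ((NOT 0 IMPLIES 1) XOR NOT 1) -> 1
  row 7 [00111]: ((NOT 1 IMPLIES 1) XOR NOT 1) -> 1
  row 8 [01000]: ((NOT 0 IMPLIES 0) XOR NOT 0) -> 1
  row 9 [01001]: ((NOT 1 IMPLIES 0) XOR NOT 0) -> 0
  row 10 [01010]: ((NOT 0 IMPLIES 1) XOR NOT 0) -> 0
  row 11 [01011]: ((NOT 1 IMPLIES 1) XOR NOT 0) -> 0
  row 12 [01100]: ((NOT 0 IMPLIES 0) XOR NOT 1) -> 0
  row 13 [01101]: ((NOT 1 IMPLIES 0) XOR NOT 1) -> 1
  row 14 [01110]: ((NOT 0 IMPLIES 1) XOR NOT 1) -> 1
  row 15 [01111]: ((NOT 1 IMPLIES 1) XOR NOT 1) -> 1
  row 16 [10000]: ((NOT 0 IMPLIES 0) XOR NOT 0) -> 1
  row 17 [10001]: ((NOT 1 IMPLIES 0) XOR NOT 0) -> 0
  row 18 [10010]: ((NOT 0 IMPLIES 1) XOR NOT 0) -> 0
  row 19 [10011]: ((NOT 1 IMPLIES 1) XOR NOT 0) -> 0
  row 20 [10100]: ((NOT 0 IMPLIES 0) XOR NOT 1) -> 0
  row 21 [10101]: ((NOT 1 IMPLIES 0) XOR NOT 1) -> 1
  row 22 [10110]: ((NOT 0 IMPLIES 1) XOR NOT 1) -> 1
  row 23 [10111]: ((NOT 1 IMPLIES 1) XOR NOT 1) -> 1
  row 24 [11000]: ((NOT 0 IMPLIES 0) XOR NOT 0) -> 1
  row 25 [11001]: ((NOT 1 IMPLIES 0) XOR NOT 0) -> 0
  row 26 [11010]: ((NOT 0 IMPLIES 1) XOR NOT 0) -> 0
  row 27 [11011]: ((NOT 1 IMPLIES 1) XOR NOT 0) -> 0
  row 28 [11100]: ((NOT 0 IMPLIES 0) XOR NOT 1) -> 0
  row 29 [11101]: ((NOT 1 IMPLIES 0) XOR NOT 1) -> 1
  row 30 [11110]: ((NOT 0 IMPLIES 1) XOR NOT 1) -> 1
  row 31 [11111]: ((NOT 1 IMPLIES 1) XOR NOT 1) -> 1
Full result column, 4 rows per line (a,b,c fixed per line; d,e runs 00..11 left to right):
  rows 0-3 [a,b,c=000]: 1000  = hex 8
  rows 4-7 [a,b,c=001]: 0111  = hex 7
  rows 8-11 [a,b,c=010]: 1000  = hex 8
  rows 12-15 [a,b,c=011]: 0111  = hex 7
  rows 16-19 [a,b,c=100]: 1000  = hex 8
  rows 20-23 [a,b,c=101]: 0111  = hex 7
  rows 24-27 [a,b,c=110]: 1000  = hex 8
  rows 28-31 [a,b,c=111]: 0111  = hex 7
Output column (row 0 .. row 31) = 10000111100001111000011110000111
Output column grouped in 4s = 1000 0111 1000 0111 1000 0111 1000 0111 = 0x87878787
Convert to decimal digit by digit (value = value*16 + digit):
  8 -> 8
  8*16 + 7 = 135
  135*16 + 8 = 2168
  2168*16 + 7 = 34695
  34695*16 + 8 = 555128
  555128*16 + 7 = 8882055
  8882055*16 + 8 = 142112888
  142112888*16 + 7 = 2273806215
Decimal = 2273806215

2273806215


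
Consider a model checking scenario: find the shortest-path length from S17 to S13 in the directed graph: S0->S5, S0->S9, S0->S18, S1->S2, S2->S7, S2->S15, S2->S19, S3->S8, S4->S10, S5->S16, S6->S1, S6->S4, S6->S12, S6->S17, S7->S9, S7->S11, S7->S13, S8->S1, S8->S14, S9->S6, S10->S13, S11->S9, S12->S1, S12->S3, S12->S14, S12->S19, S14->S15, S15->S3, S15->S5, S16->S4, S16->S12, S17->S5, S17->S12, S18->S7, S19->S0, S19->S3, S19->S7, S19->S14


BFS layer-by-layer from S17:
  dist 0: {S17}
  dist 1: {S5, S12}
  dist 2: {S1, S3, S14, S16, S19}
  dist 3: {S0, S2, S4, S7, S8, S15}
  dist 4: {S9, S10, S11, S13, S18}
  -> S13 reached at distance 4
Shortest path length = 4

4


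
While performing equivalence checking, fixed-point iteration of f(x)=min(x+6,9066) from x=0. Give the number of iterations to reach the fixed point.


Step 1: x=0, cap=9066, increment=6
Step 2: x grows by 6 each step until capped at 9066; fixed point is x=9066
Step 3: iterations = ceil(9066/6) = 1511

1511


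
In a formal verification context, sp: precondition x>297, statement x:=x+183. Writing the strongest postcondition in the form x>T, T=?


Formula: sp(P, x:=E) = exists old_x. (x = E[old_x/x]) AND P[old_x/x] (old_x is the value of x before the assignment; eliminate old_x by solving x = E[old_x/x] for old_x)
Step 1: Precondition P: x>297, i.e. old_x > 297
Step 2: Assignment gives x = old_x + 183, so old_x = x - 183
Step 3: Substitute into P: x - 183 > 297
Step 4: Simplify: x > 297+183 = 480

480


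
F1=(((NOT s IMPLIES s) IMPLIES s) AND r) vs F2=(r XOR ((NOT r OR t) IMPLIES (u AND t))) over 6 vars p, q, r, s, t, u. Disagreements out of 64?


F1 = (((NOT s IMPLIES s) IMPLIES s) AND r)
F2 = (r XOR ((NOT r OR t) IMPLIES (u AND t)))
Evaluate both on each of 64 rows (bits = p,q,r,s,t,u):
  row 0 [000000]: F1=0 F2=0 -> 0
  row 1 [000001]: F1=0 F2=0 -> 0
  row 2 [000010]: F1=0 F2=0 -> 0
  row 3 [000011]: F1=0 F2=1 (differ) -> 1
  row 4 [000100]: F1=0 F2=0 -> 0
  (every remaining row is evaluated the same way; all 64 results are listed next)
Full result column, 8 rows per line (p,q,r fixed per line; s,t,u runs 000..111 left to right):
  rows 0-7 [p,q,r=000]: 00010001  (ones: 2)
  rows 8-15 [p,q,r=001]: 11011101  (ones: 6)
  rows 16-23 [p,q,r=010]: 00010001  (ones: 2)
  rows 24-31 [p,q,r=011]: 11011101  (ones: 6)
  rows 32-39 [p,q,r=100]: 00010001  (ones: 2)
  rows 40-47 [p,q,r=101]: 11011101  (ones: 6)
  rows 48-55 [p,q,r=110]: 00010001  (ones: 2)
  rows 56-63 [p,q,r=111]: 11011101  (ones: 6)
Disagreements = 2+6+2+6+2+6+2+6 = 32

32


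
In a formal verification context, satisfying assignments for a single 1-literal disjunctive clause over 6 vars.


Step 1: Total=2^6=64
Step 2: Unsat when all 1 false: 2^5=32
Step 3: Sat=64-32=32

32


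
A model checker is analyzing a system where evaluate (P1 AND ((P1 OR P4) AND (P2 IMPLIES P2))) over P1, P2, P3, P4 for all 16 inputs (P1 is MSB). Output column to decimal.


Formula: (P1 AND ((P1 OR P4) AND (P2 IMPLIES P2))) over P1, P2, P3, P4 (16 rows)
Evaluate each row (bits = P1,P2,P3,P4, MSB first):
  row 0 [0000]: (0 AND ((0 OR 0) AND (0 IMPLIES 0))) -> 0
  row 1 [0001]: (0 AND ((0 OR 1) AND (0 IMPLIES 0))) -> 0
  row 2 [0010]: (0 AND ((0 OR 0) AND (0 IMPLIES 0))) -> 0
  row 3 [0011]: (0 AND ((0 OR 1) AND (0 IMPLIES 0))) -> 0
  row 4 [0100]: (0 AND ((0 OR 0) AND (1 IMPLIES 1))) -> 0
  row 5 [0101]: (0 AND ((0 OR 1) AND (1 IMPLIES 1))) -> 0
  row 6 [0110]: (0 AND ((0 OR 0) AND (1 IMPLIES 1))) -> 0
  row 7 [0111]: (0 AND ((0 OR 1) AND (1 IMPLIES 1))) -> 0
  row 8 [1000]: (1 AND ((1 OR 0) AND (0 IMPLIES 0))) -> 1
  row 9 [1001]: (1 AND ((1 OR 1) AND (0 IMPLIES 0))) -> 1
  row 10 [1010]: (1 AND ((1 OR 0) AND (0 IMPLIES 0))) -> 1
  row 11 [1011]: (1 AND ((1 OR 1) AND (0 IMPLIES 0))) -> 1
  row 12 [1100]: (1 AND ((1 OR 0) AND (1 IMPLIES 1))) -> 1
  row 13 [1101]: (1 AND ((1 OR 1) AND (1 IMPLIES 1))) -> 1
  row 14 [1110]: (1 AND ((1 OR 0) AND (1 IMPLIES 1))) -> 1
  row 15 [1111]: (1 AND ((1 OR 1) AND (1 IMPLIES 1))) -> 1
Full result column, 4 rows per line (P1,P2 fixed per line; P3,P4 runs 00..11 left to right):
  rows 0-3 [P1,P2=00]: 0000  = hex 0
  rows 4-7 [P1,P2=01]: 0000  = hex 0
  rows 8-11 [P1,P2=10]: 1111  = hex F
  rows 12-15 [P1,P2=11]: 1111  = hex F
Output column (row 0 .. row 15) = 0000000011111111
Output column grouped in 4s = 0000 0000 1111 1111 = 0x00FF
Convert to decimal digit by digit (value = value*16 + digit):
  0 -> 0
  0*16 + 0 = 0
  0*16 + 15 (F) = 15
  15*16 + 15 (F) = 255
Decimal = 255

255


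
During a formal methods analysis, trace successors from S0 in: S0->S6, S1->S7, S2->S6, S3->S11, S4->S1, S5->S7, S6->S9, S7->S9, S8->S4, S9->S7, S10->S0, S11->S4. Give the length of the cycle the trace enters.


Trace from S0 until a state repeats:
  S0 -> S6 -> S9 -> S7 -> S9
S9 first seen at step 2, revisited at step 4.
Cycle length = 4 - 2 = 2

2


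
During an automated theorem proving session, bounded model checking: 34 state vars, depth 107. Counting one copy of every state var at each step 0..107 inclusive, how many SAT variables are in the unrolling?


BMC unrolls to depth k, creating one copy of each state var for steps 0..k.
Step count = 107 + 1 = 108 (steps 0 through 107)
Vars per step = 34
Total = 34 * 108 = 3672

3672


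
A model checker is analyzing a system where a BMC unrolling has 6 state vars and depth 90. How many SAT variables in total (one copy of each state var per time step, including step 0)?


BMC unrolls to depth k, creating one copy of each state var for steps 0..k.
Step count = 90 + 1 = 91 (steps 0 through 90)
Vars per step = 6
Total = 6 * 91 = 546

546


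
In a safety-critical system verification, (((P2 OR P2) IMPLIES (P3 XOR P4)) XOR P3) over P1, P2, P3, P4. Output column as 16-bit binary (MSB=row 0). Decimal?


Formula: (((P2 OR P2) IMPLIES (P3 XOR P4)) XOR P3) over P1, P2, P3, P4 (16 rows)
Evaluate each row (bits = P1,P2,P3,P4, MSB first):
  row 0 [0000]: (((0 OR 0) IMPLIES (0 XOR 0)) XOR 0) -> 1
  row 1 [0001]: (((0 OR 0) IMPLIES (0 XOR 1)) XOR 0) -> 1
  row 2 [0010]: (((0 OR 0) IMPLIES (1 XOR 0)) XOR 1) -> 0
  row 3 [0011]: (((0 OR 0) IMPLIES (1 XOR 1)) XOR 1) -> 0
  row 4 [0100]: (((1 OR 1) IMPLIES (0 XOR 0)) XOR 0) -> 0
  row 5 [0101]: (((1 OR 1) IMPLIES (0 XOR 1)) XOR 0) -> 1
  row 6 [0110]: (((1 OR 1) IMPLIES (1 XOR 0)) XOR 1) -> 0
  row 7 [0111]: (((1 OR 1) IMPLIES (1 XOR 1)) XOR 1) -> 1
  row 8 [1000]: (((0 OR 0) IMPLIES (0 XOR 0)) XOR 0) -> 1
  row 9 [1001]: (((0 OR 0) IMPLIES (0 XOR 1)) XOR 0) -> 1
  row 10 [1010]: (((0 OR 0) IMPLIES (1 XOR 0)) XOR 1) -> 0
  row 11 [1011]: (((0 OR 0) IMPLIES (1 XOR 1)) XOR 1) -> 0
  row 12 [1100]: (((1 OR 1) IMPLIES (0 XOR 0)) XOR 0) -> 0
  row 13 [1101]: (((1 OR 1) IMPLIES (0 XOR 1)) XOR 0) -> 1
  row 14 [1110]: (((1 OR 1) IMPLIES (1 XOR 0)) XOR 1) -> 0
  row 15 [1111]: (((1 OR 1) IMPLIES (1 XOR 1)) XOR 1) -> 1
Full result column, 4 rows per line (P1,P2 fixed per line; P3,P4 runs 00..11 left to right):
  rows 0-3 [P1,P2=00]: 1100  = hex C
  rows 4-7 [P1,P2=01]: 0101  = hex 5
  rows 8-11 [P1,P2=10]: 1100  = hex C
  rows 12-15 [P1,P2=11]: 0101  = hex 5
Output column (row 0 .. row 15) = 1100010111000101
Output column grouped in 4s = 1100 0101 1100 0101 = 0xC5C5
Convert to decimal digit by digit (value = value*16 + digit):
  C -> 12
  12*16 + 5 = 197
  197*16 + 12 (C) = 3164
  3164*16 + 5 = 50629
Decimal = 50629

50629


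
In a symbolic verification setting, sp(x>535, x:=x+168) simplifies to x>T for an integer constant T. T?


Formula: sp(P, x:=E) = exists old_x. (x = E[old_x/x]) AND P[old_x/x] (old_x is the value of x before the assignment; eliminate old_x by solving x = E[old_x/x] for old_x)
Step 1: Precondition P: x>535, i.e. old_x > 535
Step 2: Assignment gives x = old_x + 168, so old_x = x - 168
Step 3: Substitute into P: x - 168 > 535
Step 4: Simplify: x > 535+168 = 703

703


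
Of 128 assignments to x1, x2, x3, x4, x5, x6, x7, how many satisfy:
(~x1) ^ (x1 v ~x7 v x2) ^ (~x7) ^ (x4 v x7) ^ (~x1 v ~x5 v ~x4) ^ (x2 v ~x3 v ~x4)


CNF with 6 clauses over 7 vars (128 assignments).
An assignment satisfies CNF iff every clause has >=1 true literal.
Check each row (bits = x1,x2,x3,x4,x5,x6,x7; clause T/F shown):
  row 0 [0000000]: clauses=TTTFTT -> 0
  row 1 [0000001]: clauses=TFFTTT -> 0
  row 2 [0000010]: clauses=TTTFTT -> 0
  row 3 [0000011]: clauses=TFFTTT -> 0
  row 4 [0000100]: clauses=TTTFTT -> 0
  (every remaining row is evaluated the same way; all 128 results are listed next)
Full result column, 8 rows per line (x1,x2,x3,x4 fixed per line; x5,x6,x7 runs 000..111 left to right):
  rows 0-7 [x1,x2,x3,x4=0000]: 00000000  (ones: 0)
  rows 8-15 [x1,x2,x3,x4=0001]: 10101010  (ones: 4)
  rows 16-23 [x1,x2,x3,x4=0010]: 00000000  (ones: 0)
  rows 24-31 [x1,x2,x3,x4=0011]: 00000000  (ones: 0)
  rows 32-39 [x1,x2,x3,x4=0100]: 00000000  (ones: 0)
  rows 40-47 [x1,x2,x3,x4=0101]: 10101010  (ones: 4)
  rows 48-55 [x1,x2,x3,x4=0110]: 00000000  (ones: 0)
  rows 56-63 [x1,x2,x3,x4=0111]: 10101010  (ones: 4)
  rows 64-71 [x1,x2,x3,x4=1000]: 00000000  (ones: 0)
  rows 72-79 [x1,x2,x3,x4=1001]: 00000000  (ones: 0)
  rows 80-87 [x1,x2,x3,x4=1010]: 00000000  (ones: 0)
  rows 88-95 [x1,x2,x3,x4=1011]: 00000000  (ones: 0)
  rows 96-103 [x1,x2,x3,x4=1100]: 00000000  (ones: 0)
  rows 104-111 [x1,x2,x3,x4=1101]: 00000000  (ones: 0)
  rows 112-119 [x1,x2,x3,x4=1110]: 00000000  (ones: 0)
  rows 120-127 [x1,x2,x3,x4=1111]: 00000000  (ones: 0)
Satisfying assignments = 0+4+0+0+0+4+0+4+0+0+0+0+0+0+0+0 = 12

12


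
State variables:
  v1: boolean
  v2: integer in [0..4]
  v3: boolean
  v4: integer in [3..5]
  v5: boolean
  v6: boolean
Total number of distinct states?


State space = product of domain sizes of all variables.
Domain sizes:
  v1 (boolean): 2
  v2 (integer in [0..4]): 5
  v3 (boolean): 2
  v4 (integer in [3..5]): 3
  v5 (boolean): 2
  v6 (boolean): 2
Product = 2 * 5 * 2 * 3 * 2 * 2 = 240

240


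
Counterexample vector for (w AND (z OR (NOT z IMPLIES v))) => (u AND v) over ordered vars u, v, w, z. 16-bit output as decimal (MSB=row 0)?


F1 = (w AND (z OR (NOT z IMPLIES v)))
F2 = (u AND v)
Counterexample to F1=>F2 is where F1=1 and F2=0.
Evaluate each row (bits = u,v,w,z, MSB first):
  row 0 [0000]: F1=0 F2=0 -> F1&~F2 -> 0
  row 1 [0001]: F1=0 F2=0 -> F1&~F2 -> 0
  row 2 [0010]: F1=0 F2=0 -> F1&~F2 -> 0
  row 3 [0011]: F1=1 F2=0 -> F1&~F2 -> 1
  row 4 [0100]: F1=0 F2=0 -> F1&~F2 -> 0
  row 5 [0101]: F1=0 F2=0 -> F1&~F2 -> 0
  row 6 [0110]: F1=1 F2=0 -> F1&~F2 -> 1
  row 7 [0111]: F1=1 F2=0 -> F1&~F2 -> 1
  row 8 [1000]: F1=0 F2=0 -> F1&~F2 -> 0
  row 9 [1001]: F1=0 F2=0 -> F1&~F2 -> 0
  row 10 [1010]: F1=0 F2=0 -> F1&~F2 -> 0
  row 11 [1011]: F1=1 F2=0 -> F1&~F2 -> 1
  row 12 [1100]: F1=0 F2=1 -> F1&~F2 -> 0
  row 13 [1101]: F1=0 F2=1 -> F1&~F2 -> 0
  row 14 [1110]: F1=1 F2=1 -> F1&~F2 -> 0
  row 15 [1111]: F1=1 F2=1 -> F1&~F2 -> 0
Full result column, 4 rows per line (u,v fixed per line; w,z runs 00..11 left to right):
  rows 0-3 [u,v=00]: 0001  = hex 1
  rows 4-7 [u,v=01]: 0011  = hex 3
  rows 8-11 [u,v=10]: 0001  = hex 1
  rows 12-15 [u,v=11]: 0000  = hex 0
Counterexample vector (row 0 .. row 15) = 0001001100010000
Output column grouped in 4s = 0001 0011 0001 0000 = 0x1310
Convert to decimal digit by digit (value = value*16 + digit):
  1 -> 1
  1*16 + 3 = 19
  19*16 + 1 = 305
  305*16 + 0 = 4880
Decimal = 4880

4880


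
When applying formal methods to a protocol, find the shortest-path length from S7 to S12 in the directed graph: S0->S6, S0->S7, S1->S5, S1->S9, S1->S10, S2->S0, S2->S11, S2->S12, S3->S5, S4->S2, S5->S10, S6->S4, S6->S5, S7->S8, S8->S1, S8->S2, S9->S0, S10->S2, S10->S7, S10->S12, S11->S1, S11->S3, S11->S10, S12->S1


BFS layer-by-layer from S7:
  dist 0: {S7}
  dist 1: {S8}
  dist 2: {S1, S2}
  dist 3: {S0, S5, S9, S10, S11, S12}
  -> S12 reached at distance 3
Shortest path length = 3

3


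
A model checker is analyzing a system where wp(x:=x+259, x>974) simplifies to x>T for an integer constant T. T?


Formula: wp(x:=E, P) = P[E/x] (substitute E for x in postcondition)
Step 1: Postcondition: x>974
Step 2: Substitute x+259 for x: x+259>974
Step 3: Solve for x: x > 974-259 = 715

715


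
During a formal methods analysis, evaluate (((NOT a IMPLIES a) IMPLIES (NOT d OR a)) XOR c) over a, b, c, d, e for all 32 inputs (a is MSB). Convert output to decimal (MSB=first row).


Formula: (((NOT a IMPLIES a) IMPLIES (NOT d OR a)) XOR c) over a, b, c, d, e (32 rows)
Evaluate each row (bits = a,b,c,d,e, MSB first):
  row 0 [00000]: (((NOT 0 IMPLIES 0) IMPLIES (NOT 0 OR 0)) XOR 0) -> 1
  row 1 [00001]: (((NOT 0 IMPLIES 0) IMPLIES (NOT 0 OR 0)) XOR 0) -> 1
  row 2 [00010]: (((NOT 0 IMPLIES 0) IMPLIES (NOT 1 OR 0)) XOR 0) -> 1
  row 3 [00011]: (((NOT 0 IMPLIES 0) IMPLIES (NOT 1 OR 0)) XOR 0) -> 1
  row 4 [00100]: (((NOT 0 IMPLIES 0) IMPLIES (NOT 0 OR 0)) XOR 1) -> 0
  row 5 [00101]: (((NOT 0 IMPLIES 0) IMPLIES (NOT 0 OR 0)) XOR 1) -> 0
  row 6 [00110]: (((NOT 0 IMPLIES 0) IMPLIES (NOT 1 OR 0)) XOR 1) -> 0
  row 7 [00111]: (((NOT 0 IMPLIES 0) IMPLIES (NOT 1 OR 0)) XOR 1) -> 0
  row 8 [01000]: (((NOT 0 IMPLIES 0) IMPLIES (NOT 0 OR 0)) XOR 0) -> 1
  row 9 [01001]: (((NOT 0 IMPLIES 0) IMPLIES (NOT 0 OR 0)) XOR 0) -> 1
  row 10 [01010]: (((NOT 0 IMPLIES 0) IMPLIES (NOT 1 OR 0)) XOR 0) -> 1
  row 11 [01011]: (((NOT 0 IMPLIES 0) IMPLIES (NOT 1 OR 0)) XOR 0) -> 1
  row 12 [01100]: (((NOT 0 IMPLIES 0) IMPLIES (NOT 0 OR 0)) XOR 1) -> 0
  row 13 [01101]: (((NOT 0 IMPLIES 0) IMPLIES (NOT 0 OR 0)) XOR 1) -> 0
  row 14 [01110]: (((NOT 0 IMPLIES 0) IMPLIES (NOT 1 OR 0)) XOR 1) -> 0
  row 15 [01111]: (((NOT 0 IMPLIES 0) IMPLIES (NOT 1 OR 0)) XOR 1) -> 0
  row 16 [10000]: (((NOT 1 IMPLIES 1) IMPLIES (NOT 0 OR 1)) XOR 0) -> 1
  row 17 [10001]: (((NOT 1 IMPLIES 1) IMPLIES (NOT 0 OR 1)) XOR 0) -> 1
  row 18 [10010]: (((NOT 1 IMPLIES 1) IMPLIES (NOT 1 OR 1)) XOR 0) -> 1
  row 19 [10011]: (((NOT 1 IMPLIES 1) IMPLIES (NOT 1 OR 1)) XOR 0) -> 1
  row 20 [10100]: (((NOT 1 IMPLIES 1) IMPLIES (NOT 0 OR 1)) XOR 1) -> 0
  row 21 [10101]: (((NOT 1 IMPLIES 1) IMPLIES (NOT 0 OR 1)) XOR 1) -> 0
  row 22 [10110]: (((NOT 1 IMPLIES 1) IMPLIES (NOT 1 OR 1)) XOR 1) -> 0
  row 23 [10111]: (((NOT 1 IMPLIES 1) IMPLIES (NOT 1 OR 1)) XOR 1) -> 0
  row 24 [11000]: (((NOT 1 IMPLIES 1) IMPLIES (NOT 0 OR 1)) XOR 0) -> 1
  row 25 [11001]: (((NOT 1 IMPLIES 1) IMPLIES (NOT 0 OR 1)) XOR 0) -> 1
  row 26 [11010]: (((NOT 1 IMPLIES 1) IMPLIES (NOT 1 OR 1)) XOR 0) -> 1
  row 27 [11011]: (((NOT 1 IMPLIES 1) IMPLIES (NOT 1 OR 1)) XOR 0) -> 1
  row 28 [11100]: (((NOT 1 IMPLIES 1) IMPLIES (NOT 0 OR 1)) XOR 1) -> 0
  row 29 [11101]: (((NOT 1 IMPLIES 1) IMPLIES (NOT 0 OR 1)) XOR 1) -> 0
  row 30 [11110]: (((NOT 1 IMPLIES 1) IMPLIES (NOT 1 OR 1)) XOR 1) -> 0
  row 31 [11111]: (((NOT 1 IMPLIES 1) IMPLIES (NOT 1 OR 1)) XOR 1) -> 0
Full result column, 4 rows per line (a,b,c fixed per line; d,e runs 00..11 left to right):
  rows 0-3 [a,b,c=000]: 1111  = hex F
  rows 4-7 [a,b,c=001]: 0000  = hex 0
  rows 8-11 [a,b,c=010]: 1111  = hex F
  rows 12-15 [a,b,c=011]: 0000  = hex 0
  rows 16-19 [a,b,c=100]: 1111  = hex F
  rows 20-23 [a,b,c=101]: 0000  = hex 0
  rows 24-27 [a,b,c=110]: 1111  = hex F
  rows 28-31 [a,b,c=111]: 0000  = hex 0
Output column (row 0 .. row 31) = 11110000111100001111000011110000
Output column grouped in 4s = 1111 0000 1111 0000 1111 0000 1111 0000 = 0xF0F0F0F0
Convert to decimal digit by digit (value = value*16 + digit):
  F -> 15
  15*16 + 0 = 240
  240*16 + 15 (F) = 3855
  3855*16 + 0 = 61680
  61680*16 + 15 (F) = 986895
  986895*16 + 0 = 15790320
  15790320*16 + 15 (F) = 252645135
  252645135*16 + 0 = 4042322160
Decimal = 4042322160

4042322160
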